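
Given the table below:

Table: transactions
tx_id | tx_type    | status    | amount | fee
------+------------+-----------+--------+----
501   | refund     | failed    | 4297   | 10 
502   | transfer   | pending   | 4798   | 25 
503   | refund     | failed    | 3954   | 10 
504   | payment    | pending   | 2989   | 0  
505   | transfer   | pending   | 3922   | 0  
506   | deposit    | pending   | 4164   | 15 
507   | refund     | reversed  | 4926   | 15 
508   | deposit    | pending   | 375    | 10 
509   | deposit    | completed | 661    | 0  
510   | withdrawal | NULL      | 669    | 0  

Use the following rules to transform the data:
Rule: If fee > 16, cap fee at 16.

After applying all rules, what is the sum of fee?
76

Step 1: 1 records have fee > 16
Step 2: These records originally summed to 25
Step 3: After capping: 1 × 16 = 16
Step 4: Unaffected records sum: 60
Step 5: Final sum = 16 + 60 = 76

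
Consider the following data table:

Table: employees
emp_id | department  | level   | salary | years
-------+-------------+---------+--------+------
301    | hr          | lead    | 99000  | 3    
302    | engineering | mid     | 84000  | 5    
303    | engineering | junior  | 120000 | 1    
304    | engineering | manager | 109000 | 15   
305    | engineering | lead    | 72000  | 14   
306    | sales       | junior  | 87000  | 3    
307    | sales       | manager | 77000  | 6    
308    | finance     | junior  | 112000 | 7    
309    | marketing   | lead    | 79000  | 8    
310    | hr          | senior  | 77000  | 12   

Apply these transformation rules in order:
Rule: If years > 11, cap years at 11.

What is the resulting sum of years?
66

Step 1: 3 records have years > 11
Step 2: These records originally summed to 41
Step 3: After capping: 3 × 11 = 33
Step 4: Unaffected records sum: 33
Step 5: Final sum = 33 + 33 = 66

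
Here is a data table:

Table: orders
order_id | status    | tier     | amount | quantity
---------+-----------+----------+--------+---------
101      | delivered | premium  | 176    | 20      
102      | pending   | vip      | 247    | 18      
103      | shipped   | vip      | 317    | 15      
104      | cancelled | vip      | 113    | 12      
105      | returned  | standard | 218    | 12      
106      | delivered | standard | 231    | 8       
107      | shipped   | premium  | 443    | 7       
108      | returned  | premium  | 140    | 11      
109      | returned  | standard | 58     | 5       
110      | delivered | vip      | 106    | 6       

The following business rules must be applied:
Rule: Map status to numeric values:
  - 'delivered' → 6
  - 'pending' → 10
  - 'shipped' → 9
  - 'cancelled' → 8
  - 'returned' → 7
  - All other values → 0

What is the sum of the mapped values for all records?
75

Step 1: Apply mapping to each record
Step 2: Count by status:
  'delivered': 3 records × 6 = 18
  'pending': 1 records × 10 = 10
  'shipped': 2 records × 9 = 18
  'cancelled': 1 records × 8 = 8
  'returned': 3 records × 7 = 21
Step 3: Sum all mapped values = 75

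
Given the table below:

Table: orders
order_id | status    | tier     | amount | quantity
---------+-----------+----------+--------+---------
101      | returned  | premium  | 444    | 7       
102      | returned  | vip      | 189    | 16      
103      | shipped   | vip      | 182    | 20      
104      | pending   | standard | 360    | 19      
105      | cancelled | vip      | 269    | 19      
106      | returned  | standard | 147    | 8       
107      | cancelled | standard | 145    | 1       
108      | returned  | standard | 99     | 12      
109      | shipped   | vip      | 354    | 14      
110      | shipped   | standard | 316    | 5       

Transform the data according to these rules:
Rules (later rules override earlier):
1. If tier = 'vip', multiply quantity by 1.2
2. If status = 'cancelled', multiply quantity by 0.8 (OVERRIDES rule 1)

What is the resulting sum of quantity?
127.0

Step 1: Rule 2 takes priority for records with status = 'cancelled'
  - 2 records: 20 × 0.8 = 16.0
Step 2: Rule 1 applies to remaining records with tier = 'vip'
  - 3 records: 50 × 1.2 = 60.0
Step 3: Other records unchanged: 51
Step 4: Final sum = 16.0 + 60.0 + 51 = 127.0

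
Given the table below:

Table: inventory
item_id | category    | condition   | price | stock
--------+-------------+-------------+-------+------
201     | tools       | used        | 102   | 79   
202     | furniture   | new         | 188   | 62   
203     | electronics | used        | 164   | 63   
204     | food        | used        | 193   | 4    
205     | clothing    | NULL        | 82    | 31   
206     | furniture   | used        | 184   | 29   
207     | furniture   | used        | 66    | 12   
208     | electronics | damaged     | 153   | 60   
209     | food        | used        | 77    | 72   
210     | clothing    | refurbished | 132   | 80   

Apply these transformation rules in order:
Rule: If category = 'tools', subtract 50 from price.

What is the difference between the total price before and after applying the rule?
50

Step 1: Original sum of price = 1341
Step 2: 1 records have category = 'tools'
Step 3: Each affected record changes by -50
Step 4: Total change = 1 × -50 = -50
Step 5: New sum = 1341 + -50 = 1291
Step 6: Difference = |1291 - 1341| = 50
        (Sum decreased by 50)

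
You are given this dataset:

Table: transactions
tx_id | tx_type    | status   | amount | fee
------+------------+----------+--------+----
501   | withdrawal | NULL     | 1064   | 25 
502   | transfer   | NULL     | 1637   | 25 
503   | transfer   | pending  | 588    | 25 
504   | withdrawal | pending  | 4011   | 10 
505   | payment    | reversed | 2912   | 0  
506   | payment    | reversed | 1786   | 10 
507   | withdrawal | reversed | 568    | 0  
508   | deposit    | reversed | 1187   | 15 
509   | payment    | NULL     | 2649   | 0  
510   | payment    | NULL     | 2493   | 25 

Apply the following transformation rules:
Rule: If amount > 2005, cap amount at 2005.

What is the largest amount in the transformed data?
2005

Step 1: Original maximum amount = 4011
Step 2: Apply cap at 2005
Step 3: 4 records had amount > 2005 and were capped
Step 4: Maximum after transformation = 2005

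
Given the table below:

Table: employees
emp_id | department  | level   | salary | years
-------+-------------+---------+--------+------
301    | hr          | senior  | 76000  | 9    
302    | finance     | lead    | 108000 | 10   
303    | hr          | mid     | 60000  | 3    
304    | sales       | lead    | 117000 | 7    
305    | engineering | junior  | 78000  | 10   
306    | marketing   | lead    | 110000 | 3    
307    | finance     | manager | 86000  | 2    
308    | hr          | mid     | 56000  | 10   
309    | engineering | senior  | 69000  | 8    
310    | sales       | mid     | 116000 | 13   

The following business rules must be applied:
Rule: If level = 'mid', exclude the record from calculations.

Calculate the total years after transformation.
49

Step 1: Identify records where level = 'mid'
Step 2: The excluded records sum to 26
Step 3: Original total years = 75
Step 4: Remaining total = 75 - 26 = 49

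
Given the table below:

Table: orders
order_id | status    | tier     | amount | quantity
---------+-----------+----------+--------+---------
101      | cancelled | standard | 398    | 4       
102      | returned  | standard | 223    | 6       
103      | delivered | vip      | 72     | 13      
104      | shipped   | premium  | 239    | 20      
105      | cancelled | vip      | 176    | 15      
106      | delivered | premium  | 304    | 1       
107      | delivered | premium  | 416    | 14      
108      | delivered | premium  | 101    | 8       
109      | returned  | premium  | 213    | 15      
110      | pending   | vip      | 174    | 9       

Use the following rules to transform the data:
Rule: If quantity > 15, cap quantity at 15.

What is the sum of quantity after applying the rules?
100

Step 1: 1 records have quantity > 15
Step 2: These records originally summed to 20
Step 3: After capping: 1 × 15 = 15
Step 4: Unaffected records sum: 85
Step 5: Final sum = 15 + 85 = 100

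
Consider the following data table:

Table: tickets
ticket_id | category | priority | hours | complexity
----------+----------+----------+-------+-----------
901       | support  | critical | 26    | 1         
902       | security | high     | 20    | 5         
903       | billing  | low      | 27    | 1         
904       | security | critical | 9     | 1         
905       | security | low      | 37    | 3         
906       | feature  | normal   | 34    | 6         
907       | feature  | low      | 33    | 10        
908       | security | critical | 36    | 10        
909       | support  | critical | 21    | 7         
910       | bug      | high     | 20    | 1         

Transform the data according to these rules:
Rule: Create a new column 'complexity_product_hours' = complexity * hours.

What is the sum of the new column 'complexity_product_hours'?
1334

Step 1: For each record, compute complexity * hours
Example calculations:
  1 * 26 = 26
  5 * 20 = 100
  1 * 27 = 27
  ...
Step 2: Sum all derived values
Step 3: Total = 1334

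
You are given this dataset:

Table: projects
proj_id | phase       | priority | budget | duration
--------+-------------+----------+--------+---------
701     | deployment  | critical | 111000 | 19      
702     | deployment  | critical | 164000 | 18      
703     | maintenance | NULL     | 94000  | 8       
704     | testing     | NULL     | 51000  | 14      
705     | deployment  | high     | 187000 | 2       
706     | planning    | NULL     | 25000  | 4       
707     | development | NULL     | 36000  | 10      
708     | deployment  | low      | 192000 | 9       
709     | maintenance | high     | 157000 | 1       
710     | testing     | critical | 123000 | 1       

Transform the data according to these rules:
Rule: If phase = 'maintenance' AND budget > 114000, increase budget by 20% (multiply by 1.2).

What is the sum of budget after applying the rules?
1171400.0

Step 1: Find records where phase = 'maintenance' AND budget > 114000
Step 2: 1 records match, summing to 157000
Step 3: After multiplier: 157000 × 1.2 = 188400.0
Step 4: Unaffected records sum: 983000
Step 5: Final sum = 188400.0 + 983000 = 1171400.0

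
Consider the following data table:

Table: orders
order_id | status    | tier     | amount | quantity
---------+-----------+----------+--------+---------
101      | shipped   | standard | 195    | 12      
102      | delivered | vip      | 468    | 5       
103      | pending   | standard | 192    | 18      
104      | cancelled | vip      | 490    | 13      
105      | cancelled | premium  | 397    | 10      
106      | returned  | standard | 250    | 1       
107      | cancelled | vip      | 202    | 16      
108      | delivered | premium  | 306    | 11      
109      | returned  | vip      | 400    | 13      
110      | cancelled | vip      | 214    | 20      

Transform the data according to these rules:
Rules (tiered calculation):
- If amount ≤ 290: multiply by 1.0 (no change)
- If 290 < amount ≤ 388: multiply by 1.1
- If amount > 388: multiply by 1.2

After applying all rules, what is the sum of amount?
3495.6

Step 1: Tier 1 (amount ≤ 290): 5 records, sum = 1053 × 1.0 = 1053.0
Step 2: Tier 2 (290 < amount ≤ 388): 1 records, sum = 306 × 1.1 = 336.6
Step 3: Tier 3 (amount > 388): 4 records, sum = 1755 × 1.2 = 2106.0
Step 4: Final sum = 1053.0 + 336.6 + 2106.0 = 3495.6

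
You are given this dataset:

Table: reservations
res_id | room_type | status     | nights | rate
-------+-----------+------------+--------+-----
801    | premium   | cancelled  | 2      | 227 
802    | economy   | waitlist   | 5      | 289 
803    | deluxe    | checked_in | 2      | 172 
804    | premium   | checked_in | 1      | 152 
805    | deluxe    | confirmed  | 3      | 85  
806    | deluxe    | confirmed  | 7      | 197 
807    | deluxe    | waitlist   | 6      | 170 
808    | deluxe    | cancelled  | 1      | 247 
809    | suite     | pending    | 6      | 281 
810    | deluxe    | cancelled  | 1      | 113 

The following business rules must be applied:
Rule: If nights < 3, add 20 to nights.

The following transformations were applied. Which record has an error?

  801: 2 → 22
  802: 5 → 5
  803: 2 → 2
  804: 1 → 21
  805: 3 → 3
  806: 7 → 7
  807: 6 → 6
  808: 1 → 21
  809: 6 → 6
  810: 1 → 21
Record 803 has an error. The correct transformed value should be 22, not 2.

Step 1: Check each record against the rule
Step 2: Record 803 has nights = 2
Step 3: Since 2 < 3, the bonus should have been applied
Step 4: Correct value = 22, but claimed value = 2
Conclusion: Record 803 has the error.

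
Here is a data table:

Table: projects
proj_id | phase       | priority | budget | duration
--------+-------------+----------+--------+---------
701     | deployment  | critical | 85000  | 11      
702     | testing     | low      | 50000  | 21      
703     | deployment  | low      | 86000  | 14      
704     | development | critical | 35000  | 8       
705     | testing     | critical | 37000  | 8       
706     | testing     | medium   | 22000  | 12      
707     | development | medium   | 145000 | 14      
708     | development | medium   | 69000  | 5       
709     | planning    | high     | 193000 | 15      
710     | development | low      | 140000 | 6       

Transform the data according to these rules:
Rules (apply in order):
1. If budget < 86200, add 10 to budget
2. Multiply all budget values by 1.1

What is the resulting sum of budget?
948277.0

Step 1: Apply Rule 1 - Add 10 to records with budget < 86200
  - 7 records affected: 384000 + (7 × 10) = 384070
  - Unaffected records: 478000
  - Sum after Rule 1: 862070
Step 2: Apply Rule 2 - Multiply all by 1.1
  - 862070 × 1.1 = 948277.0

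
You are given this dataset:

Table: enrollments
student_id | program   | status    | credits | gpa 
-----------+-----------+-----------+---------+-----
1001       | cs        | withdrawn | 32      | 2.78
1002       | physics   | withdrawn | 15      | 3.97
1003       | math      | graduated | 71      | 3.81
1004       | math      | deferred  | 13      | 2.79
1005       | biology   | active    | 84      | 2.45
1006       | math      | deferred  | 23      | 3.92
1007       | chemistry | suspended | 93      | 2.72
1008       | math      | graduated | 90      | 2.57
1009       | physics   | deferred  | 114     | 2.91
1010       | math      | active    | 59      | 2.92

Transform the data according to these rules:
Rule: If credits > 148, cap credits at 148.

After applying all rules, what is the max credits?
114

Step 1: Original maximum credits = 114
Step 2: Check cap of 148 against maximum
Step 3: No records exceed the cap (max 114 <= cap 148), so no capping applies
Step 4: Maximum after transformation = 114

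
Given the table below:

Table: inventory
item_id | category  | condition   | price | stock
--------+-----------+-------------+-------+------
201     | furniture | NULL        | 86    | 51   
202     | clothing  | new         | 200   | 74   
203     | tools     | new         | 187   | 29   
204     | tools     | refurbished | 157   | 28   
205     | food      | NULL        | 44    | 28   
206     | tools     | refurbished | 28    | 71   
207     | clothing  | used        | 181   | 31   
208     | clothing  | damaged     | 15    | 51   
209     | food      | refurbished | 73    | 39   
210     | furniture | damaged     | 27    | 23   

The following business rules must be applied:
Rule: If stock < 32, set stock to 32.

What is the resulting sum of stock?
446

Step 1: 5 records have stock < 32
Step 2: These records originally summed to 139
Step 3: After setting to minimum: 5 × 32 = 160
Step 4: Unaffected records sum: 286
Step 5: Final sum = 160 + 286 = 446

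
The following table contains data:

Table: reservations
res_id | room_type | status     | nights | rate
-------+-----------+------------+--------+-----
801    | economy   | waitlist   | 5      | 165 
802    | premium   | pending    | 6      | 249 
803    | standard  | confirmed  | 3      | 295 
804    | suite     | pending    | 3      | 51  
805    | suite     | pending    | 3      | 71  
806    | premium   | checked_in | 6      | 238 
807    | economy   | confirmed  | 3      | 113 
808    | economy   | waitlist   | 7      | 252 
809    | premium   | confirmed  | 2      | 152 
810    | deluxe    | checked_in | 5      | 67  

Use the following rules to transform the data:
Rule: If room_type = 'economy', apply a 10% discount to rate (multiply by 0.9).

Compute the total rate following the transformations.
1600.0

Step 1: Records with room_type = 'economy' have total rate = 530
Step 2: Apply multiplier: 530 × 0.9 = 477.0
Step 3: Other records total: 1123
Step 4: Final sum = 477.0 + 1123 = 1600.0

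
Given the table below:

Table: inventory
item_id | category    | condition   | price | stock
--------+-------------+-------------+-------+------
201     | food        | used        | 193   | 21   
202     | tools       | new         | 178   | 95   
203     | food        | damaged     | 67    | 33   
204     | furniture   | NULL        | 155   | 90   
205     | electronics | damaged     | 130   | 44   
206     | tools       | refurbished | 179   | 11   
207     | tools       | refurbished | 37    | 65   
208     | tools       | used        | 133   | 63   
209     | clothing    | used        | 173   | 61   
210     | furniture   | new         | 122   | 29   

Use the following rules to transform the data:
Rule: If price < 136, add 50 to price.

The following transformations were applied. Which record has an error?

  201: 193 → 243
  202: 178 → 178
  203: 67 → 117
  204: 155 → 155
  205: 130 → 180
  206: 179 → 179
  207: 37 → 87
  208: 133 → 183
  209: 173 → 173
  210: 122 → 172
Record 201 has an error. The correct transformed value should be 193, not 243.

Step 1: Check each record against the rule
Step 2: Record 201 has price = 193
Step 3: Since 193 >= 136, the bonus should not have been applied
Step 4: Correct value = 193, but claimed value = 243
Conclusion: Record 201 has the error.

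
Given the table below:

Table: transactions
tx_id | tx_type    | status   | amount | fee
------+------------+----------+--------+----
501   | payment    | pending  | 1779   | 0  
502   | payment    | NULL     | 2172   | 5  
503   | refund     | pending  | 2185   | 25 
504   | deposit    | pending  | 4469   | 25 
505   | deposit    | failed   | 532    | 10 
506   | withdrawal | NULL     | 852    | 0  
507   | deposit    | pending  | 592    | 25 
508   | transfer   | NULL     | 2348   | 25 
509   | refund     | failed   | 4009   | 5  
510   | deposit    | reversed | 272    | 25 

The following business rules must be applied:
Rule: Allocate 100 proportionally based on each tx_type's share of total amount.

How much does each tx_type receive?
deposit: 30.53, payment: 20.57, refund: 32.24, transfer: 12.22, withdrawal: 4.44

Step 1: Calculate total amount = 19210
Step 2: Calculate each tx_type's proportion:
  deposit: 5865/19210 = 30.53% → 30.53
  payment: 3951/19210 = 20.57% → 20.57
  refund: 6194/19210 = 32.24% → 32.24
  transfer: 2348/19210 = 12.22% → 12.22
  withdrawal: 852/19210 = 4.44% → 4.44
Step 3: Verify: sum of allocations ≈ 100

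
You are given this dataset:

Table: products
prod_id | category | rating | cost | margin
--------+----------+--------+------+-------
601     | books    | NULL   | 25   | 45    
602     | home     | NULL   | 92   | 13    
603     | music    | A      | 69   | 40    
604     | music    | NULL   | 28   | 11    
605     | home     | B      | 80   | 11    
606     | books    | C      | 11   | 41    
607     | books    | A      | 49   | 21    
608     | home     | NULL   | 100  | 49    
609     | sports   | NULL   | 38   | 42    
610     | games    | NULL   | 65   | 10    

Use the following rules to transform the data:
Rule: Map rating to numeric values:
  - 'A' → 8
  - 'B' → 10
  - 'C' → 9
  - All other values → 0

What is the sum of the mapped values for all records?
35

Step 1: Apply mapping to each record
Step 2: Count by status:
  'A': 2 records × 8 = 16
  'B': 1 records × 10 = 10
  'C': 1 records × 9 = 9
Step 3: Sum all mapped values = 35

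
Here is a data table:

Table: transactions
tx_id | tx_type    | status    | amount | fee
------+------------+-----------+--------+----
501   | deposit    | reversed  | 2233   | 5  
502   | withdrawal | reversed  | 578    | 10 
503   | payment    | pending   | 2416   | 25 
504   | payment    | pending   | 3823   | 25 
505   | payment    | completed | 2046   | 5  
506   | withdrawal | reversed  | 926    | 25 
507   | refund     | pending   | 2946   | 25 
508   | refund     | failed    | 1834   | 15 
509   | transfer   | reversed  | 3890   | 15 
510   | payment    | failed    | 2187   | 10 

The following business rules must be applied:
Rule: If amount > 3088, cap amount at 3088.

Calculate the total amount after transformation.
21342

Step 1: 2 records have amount > 3088
Step 2: These records originally summed to 7713
Step 3: After capping: 2 × 3088 = 6176
Step 4: Unaffected records sum: 15166
Step 5: Final sum = 6176 + 15166 = 21342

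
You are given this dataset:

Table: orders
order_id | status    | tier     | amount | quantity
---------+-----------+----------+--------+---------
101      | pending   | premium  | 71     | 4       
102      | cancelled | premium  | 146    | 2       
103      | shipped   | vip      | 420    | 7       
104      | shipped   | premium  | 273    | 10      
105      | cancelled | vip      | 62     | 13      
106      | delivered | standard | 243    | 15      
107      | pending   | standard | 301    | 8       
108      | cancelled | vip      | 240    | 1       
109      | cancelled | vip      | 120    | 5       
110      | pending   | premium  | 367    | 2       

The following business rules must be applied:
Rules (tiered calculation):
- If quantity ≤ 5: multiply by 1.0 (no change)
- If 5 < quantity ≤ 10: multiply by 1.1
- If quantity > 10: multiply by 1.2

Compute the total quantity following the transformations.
75.1

Step 1: Tier 1 (quantity ≤ 5): 5 records, sum = 14 × 1.0 = 14.0
Step 2: Tier 2 (5 < quantity ≤ 10): 3 records, sum = 25 × 1.1 = 27.5
Step 3: Tier 3 (quantity > 10): 2 records, sum = 28 × 1.2 = 33.6
Step 4: Final sum = 14.0 + 27.5 + 33.6 = 75.1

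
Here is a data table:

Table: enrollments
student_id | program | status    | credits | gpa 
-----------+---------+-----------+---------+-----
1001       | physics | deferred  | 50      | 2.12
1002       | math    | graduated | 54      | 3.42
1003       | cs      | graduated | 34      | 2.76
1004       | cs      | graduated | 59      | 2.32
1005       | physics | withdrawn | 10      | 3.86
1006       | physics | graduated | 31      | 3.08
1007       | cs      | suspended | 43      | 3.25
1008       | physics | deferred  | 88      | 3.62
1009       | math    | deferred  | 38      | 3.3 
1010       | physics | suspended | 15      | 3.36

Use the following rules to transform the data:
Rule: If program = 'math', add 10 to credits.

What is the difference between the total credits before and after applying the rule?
20

Step 1: Original sum of credits = 422
Step 2: 2 records have program = 'math'
Step 3: Each affected record changes by 10
Step 4: Total change = 2 × 10 = 20
Step 5: New sum = 422 + 20 = 442
Step 6: Difference = |442 - 422| = 20
        (Sum increased by 20)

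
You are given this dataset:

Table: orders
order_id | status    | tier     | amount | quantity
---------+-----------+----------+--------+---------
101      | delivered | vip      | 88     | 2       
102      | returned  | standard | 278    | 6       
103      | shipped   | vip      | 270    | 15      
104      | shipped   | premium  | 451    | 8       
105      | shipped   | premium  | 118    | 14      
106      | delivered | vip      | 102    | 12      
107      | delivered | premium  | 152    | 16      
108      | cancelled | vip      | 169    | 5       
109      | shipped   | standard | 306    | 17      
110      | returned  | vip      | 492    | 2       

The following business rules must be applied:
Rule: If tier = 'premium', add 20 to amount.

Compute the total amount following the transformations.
2486

Step 1: Count records where tier = 'premium': 3
Step 2: Total bonus added: 3 × 20 = 60
Step 3: Original sum of amount: 2426
Step 4: Final sum = 2426 + 60 = 2486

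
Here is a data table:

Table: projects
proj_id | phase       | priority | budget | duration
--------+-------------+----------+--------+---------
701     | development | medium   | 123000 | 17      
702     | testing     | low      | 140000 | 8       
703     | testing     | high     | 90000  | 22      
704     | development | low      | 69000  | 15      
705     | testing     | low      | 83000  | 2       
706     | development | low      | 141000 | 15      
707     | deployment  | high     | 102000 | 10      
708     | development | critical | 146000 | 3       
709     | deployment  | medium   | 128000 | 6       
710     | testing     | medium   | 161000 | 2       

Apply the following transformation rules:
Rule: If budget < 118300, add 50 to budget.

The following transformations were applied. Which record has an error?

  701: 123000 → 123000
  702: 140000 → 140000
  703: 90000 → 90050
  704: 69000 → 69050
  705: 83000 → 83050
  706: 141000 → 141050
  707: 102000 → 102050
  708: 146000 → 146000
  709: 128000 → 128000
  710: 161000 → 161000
Record 706 has an error. The correct transformed value should be 141000, not 141050.

Step 1: Check each record against the rule
Step 2: Record 706 has budget = 141000
Step 3: Since 141000 >= 118300, the bonus should not have been applied
Step 4: Correct value = 141000, but claimed value = 141050
Conclusion: Record 706 has the error.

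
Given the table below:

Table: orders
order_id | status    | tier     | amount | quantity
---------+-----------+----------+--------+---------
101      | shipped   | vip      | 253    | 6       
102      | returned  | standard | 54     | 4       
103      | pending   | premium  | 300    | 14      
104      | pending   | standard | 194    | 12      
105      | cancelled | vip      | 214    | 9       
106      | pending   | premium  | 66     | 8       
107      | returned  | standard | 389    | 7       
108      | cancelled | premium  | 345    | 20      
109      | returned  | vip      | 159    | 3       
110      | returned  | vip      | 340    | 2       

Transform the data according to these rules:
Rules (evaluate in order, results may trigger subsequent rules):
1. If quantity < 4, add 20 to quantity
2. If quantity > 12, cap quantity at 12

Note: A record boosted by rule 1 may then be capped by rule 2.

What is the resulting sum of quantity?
94

Step 1: Apply rule 1 to records with quantity < 4
  - 2 records get bonus of 20
  - Of these, 2 records then exceed 12 and get capped
Step 2: Apply rule 2 to records with quantity > 12
  - 2 records (original) are capped
Step 3: Calculate final sum = 94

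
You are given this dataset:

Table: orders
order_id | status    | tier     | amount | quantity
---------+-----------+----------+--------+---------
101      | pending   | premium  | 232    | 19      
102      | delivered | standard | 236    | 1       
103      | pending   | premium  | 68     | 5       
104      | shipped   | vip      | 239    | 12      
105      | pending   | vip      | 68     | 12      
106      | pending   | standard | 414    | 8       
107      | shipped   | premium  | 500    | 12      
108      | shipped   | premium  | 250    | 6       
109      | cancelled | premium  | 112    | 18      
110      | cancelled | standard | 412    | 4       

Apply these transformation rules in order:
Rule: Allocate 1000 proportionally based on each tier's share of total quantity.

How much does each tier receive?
premium: 618.56, standard: 134.02, vip: 247.42

Step 1: Calculate total quantity = 97
Step 2: Calculate each tier's proportion:
  premium: 60/97 = 61.86% → 618.56
  standard: 13/97 = 13.40% → 134.02
  vip: 24/97 = 24.74% → 247.42
Step 3: Verify: sum of allocations ≈ 1000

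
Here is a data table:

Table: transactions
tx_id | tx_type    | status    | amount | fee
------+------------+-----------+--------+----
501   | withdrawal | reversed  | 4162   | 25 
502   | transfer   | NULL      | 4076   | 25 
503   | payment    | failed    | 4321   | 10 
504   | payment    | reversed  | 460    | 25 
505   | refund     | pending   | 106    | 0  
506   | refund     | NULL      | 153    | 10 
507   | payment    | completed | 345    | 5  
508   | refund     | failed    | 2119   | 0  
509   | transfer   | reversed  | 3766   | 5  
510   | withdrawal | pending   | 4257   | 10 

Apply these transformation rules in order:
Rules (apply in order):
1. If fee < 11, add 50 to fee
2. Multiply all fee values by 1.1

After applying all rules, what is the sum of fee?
511.5

Step 1: Apply Rule 1 - Add 50 to records with fee < 11
  - 7 records affected: 40 + (7 × 50) = 390
  - Unaffected records: 75
  - Sum after Rule 1: 465
Step 2: Apply Rule 2 - Multiply all by 1.1
  - 465 × 1.1 = 511.5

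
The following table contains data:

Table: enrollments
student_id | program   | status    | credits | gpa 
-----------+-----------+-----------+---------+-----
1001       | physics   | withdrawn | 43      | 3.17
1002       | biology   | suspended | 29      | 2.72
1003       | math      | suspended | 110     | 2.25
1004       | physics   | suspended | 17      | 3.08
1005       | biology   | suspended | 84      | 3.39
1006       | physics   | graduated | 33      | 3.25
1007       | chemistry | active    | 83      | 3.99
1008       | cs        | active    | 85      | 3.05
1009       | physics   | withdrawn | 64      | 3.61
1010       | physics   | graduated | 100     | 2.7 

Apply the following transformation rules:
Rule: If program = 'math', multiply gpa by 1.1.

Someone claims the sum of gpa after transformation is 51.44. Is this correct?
No, the correct result is 31.44.

Step 1: Calculate the correct sum after transformation
Step 2: Apply multiplier 1.1 to records where program = 'math'
Step 3: Correct result = 31.44
Step 4: Claimed result = 51.44
Step 5: 31.44 ≠ 51.44
Conclusion: The claimed result is incorrect. The correct answer is 31.44.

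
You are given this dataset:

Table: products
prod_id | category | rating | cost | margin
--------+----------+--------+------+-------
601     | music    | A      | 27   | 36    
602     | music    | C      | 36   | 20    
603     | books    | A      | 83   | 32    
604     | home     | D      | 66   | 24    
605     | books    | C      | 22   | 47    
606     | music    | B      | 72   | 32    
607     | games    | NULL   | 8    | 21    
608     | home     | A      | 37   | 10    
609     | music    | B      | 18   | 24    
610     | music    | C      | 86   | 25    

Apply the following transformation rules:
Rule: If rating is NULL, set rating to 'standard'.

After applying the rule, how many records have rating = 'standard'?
1

Step 1: Count records where rating IS NULL
Step 2: Found 1 records with NULL rating
Step 3: These records will have rating set to 'standard'
Step 4: Records already having rating = 'standard': 0
Step 5: Answer: 1 + 0 = 1 records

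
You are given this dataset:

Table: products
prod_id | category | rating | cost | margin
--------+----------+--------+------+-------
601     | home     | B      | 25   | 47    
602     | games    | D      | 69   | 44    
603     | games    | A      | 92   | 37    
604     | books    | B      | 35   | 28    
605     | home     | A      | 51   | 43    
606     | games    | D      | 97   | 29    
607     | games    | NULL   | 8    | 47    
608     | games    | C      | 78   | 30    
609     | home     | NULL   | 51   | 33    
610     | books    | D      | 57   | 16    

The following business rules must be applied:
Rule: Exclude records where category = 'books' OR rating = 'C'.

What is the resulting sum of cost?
393

Step 1: Find records where category = 'books' OR rating = 'C'
Step 2: 3 records match, summing to 170
Step 3: Original sum: 563
Step 4: Remaining sum = 563 - 170 = 393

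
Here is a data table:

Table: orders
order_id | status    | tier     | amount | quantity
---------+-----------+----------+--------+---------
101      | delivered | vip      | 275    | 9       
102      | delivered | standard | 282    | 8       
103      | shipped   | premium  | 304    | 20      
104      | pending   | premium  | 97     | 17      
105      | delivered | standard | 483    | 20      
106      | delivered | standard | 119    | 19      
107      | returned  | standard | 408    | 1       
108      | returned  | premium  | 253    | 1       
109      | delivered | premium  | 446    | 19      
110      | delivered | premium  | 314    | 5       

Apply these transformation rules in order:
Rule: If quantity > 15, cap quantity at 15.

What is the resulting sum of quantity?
99

Step 1: 5 records have quantity > 15
Step 2: These records originally summed to 95
Step 3: After capping: 5 × 15 = 75
Step 4: Unaffected records sum: 24
Step 5: Final sum = 75 + 24 = 99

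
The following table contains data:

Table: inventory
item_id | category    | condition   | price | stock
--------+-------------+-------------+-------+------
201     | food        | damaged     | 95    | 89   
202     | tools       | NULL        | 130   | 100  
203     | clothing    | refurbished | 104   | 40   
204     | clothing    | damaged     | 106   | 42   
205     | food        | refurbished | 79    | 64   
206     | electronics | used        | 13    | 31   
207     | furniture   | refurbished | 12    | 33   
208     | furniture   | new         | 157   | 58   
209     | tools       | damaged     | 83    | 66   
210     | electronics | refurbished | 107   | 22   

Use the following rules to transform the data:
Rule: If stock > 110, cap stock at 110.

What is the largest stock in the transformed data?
100

Step 1: Original maximum stock = 100
Step 2: Check cap of 110 against maximum
Step 3: No records exceed the cap (max 100 <= cap 110), so no capping applies
Step 4: Maximum after transformation = 100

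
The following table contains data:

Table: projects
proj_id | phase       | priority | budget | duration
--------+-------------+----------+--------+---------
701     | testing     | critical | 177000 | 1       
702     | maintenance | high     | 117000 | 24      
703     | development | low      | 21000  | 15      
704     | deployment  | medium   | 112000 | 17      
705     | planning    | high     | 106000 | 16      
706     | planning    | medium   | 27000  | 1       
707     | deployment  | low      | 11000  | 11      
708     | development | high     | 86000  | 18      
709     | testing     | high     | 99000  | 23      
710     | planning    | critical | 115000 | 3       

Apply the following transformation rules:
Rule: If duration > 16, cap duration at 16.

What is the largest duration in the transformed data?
16

Step 1: Original maximum duration = 24
Step 2: Apply cap at 16
Step 3: 4 records had duration > 16 and were capped
Step 4: Maximum after transformation = 16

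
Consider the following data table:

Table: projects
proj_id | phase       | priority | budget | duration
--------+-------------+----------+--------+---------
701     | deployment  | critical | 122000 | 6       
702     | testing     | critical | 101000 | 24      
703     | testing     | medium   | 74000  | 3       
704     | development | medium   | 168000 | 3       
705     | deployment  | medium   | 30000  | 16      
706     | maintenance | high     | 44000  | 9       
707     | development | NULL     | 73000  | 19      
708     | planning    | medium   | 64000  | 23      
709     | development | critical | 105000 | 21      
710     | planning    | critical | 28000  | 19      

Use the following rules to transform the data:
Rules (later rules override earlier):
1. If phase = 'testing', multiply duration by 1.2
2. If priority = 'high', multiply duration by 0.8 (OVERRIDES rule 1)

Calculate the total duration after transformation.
146.6

Step 1: Rule 2 takes priority for records with priority = 'high'
  - 1 records: 9 × 0.8 = 7.2
Step 2: Rule 1 applies to remaining records with phase = 'testing'
  - 2 records: 27 × 1.2 = 32.4
Step 3: Other records unchanged: 107
Step 4: Final sum = 7.2 + 32.4 + 107 = 146.6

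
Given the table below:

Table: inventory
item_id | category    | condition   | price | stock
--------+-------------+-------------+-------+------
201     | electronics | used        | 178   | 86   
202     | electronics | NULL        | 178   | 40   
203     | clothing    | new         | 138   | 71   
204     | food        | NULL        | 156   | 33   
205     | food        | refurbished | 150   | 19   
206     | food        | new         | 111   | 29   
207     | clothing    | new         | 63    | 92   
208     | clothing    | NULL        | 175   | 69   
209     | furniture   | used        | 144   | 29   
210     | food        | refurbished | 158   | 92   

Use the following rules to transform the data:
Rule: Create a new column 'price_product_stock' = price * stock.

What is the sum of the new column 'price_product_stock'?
80026

Step 1: For each record, compute price * stock
Example calculations:
  178 * 86 = 15308
  178 * 40 = 7120
  138 * 71 = 9798
  ...
Step 2: Sum all derived values
Step 3: Total = 80026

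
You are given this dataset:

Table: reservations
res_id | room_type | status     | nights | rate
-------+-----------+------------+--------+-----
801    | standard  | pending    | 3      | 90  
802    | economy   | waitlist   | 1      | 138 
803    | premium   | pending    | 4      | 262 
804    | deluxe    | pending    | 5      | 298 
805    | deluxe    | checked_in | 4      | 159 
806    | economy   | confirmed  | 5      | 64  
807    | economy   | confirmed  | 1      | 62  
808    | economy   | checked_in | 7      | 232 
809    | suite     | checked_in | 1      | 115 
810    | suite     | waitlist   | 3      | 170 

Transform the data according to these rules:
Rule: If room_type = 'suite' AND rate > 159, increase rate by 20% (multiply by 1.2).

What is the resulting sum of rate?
1624.0

Step 1: Find records where room_type = 'suite' AND rate > 159
Step 2: 1 records match, summing to 170
Step 3: After multiplier: 170 × 1.2 = 204.0
Step 4: Unaffected records sum: 1420
Step 5: Final sum = 204.0 + 1420 = 1624.0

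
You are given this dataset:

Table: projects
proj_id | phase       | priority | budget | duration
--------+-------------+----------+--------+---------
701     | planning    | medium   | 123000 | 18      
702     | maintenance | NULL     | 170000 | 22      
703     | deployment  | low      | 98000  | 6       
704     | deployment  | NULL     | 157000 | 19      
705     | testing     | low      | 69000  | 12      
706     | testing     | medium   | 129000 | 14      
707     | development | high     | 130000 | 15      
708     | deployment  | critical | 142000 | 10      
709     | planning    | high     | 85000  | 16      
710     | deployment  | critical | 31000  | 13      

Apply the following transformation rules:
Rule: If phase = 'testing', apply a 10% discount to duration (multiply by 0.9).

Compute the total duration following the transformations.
142.4

Step 1: Records with phase = 'testing' have total duration = 26
Step 2: Apply multiplier: 26 × 0.9 = 23.4
Step 3: Other records total: 119
Step 4: Final sum = 23.4 + 119 = 142.4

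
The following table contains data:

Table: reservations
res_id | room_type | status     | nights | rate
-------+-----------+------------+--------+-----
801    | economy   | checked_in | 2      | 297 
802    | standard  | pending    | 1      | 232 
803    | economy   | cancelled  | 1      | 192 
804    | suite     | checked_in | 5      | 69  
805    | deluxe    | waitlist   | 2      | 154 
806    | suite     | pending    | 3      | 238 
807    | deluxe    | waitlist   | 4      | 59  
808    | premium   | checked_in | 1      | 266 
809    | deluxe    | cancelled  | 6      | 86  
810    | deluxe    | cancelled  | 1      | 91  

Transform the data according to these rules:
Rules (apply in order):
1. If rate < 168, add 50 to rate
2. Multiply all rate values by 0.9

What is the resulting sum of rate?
1740.6

Step 1: Apply Rule 1 - Add 50 to records with rate < 168
  - 5 records affected: 459 + (5 × 50) = 709
  - Unaffected records: 1225
  - Sum after Rule 1: 1934
Step 2: Apply Rule 2 - Multiply all by 0.9
  - 1934 × 0.9 = 1740.6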